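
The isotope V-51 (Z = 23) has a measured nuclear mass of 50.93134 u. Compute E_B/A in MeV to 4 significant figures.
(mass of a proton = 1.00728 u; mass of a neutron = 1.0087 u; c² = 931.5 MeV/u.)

The nucleus contains 23 protons and 51 − 23 = 28 neutrons.
Mass of separated nucleons = 23(1.00728) + 28(1.0087) = 23.16744 + 28.2436 = 51.41104 u
The mass defect is 51.41104 − 50.93134 = 0.47970 u.
E_B = 0.47970 × 931.5 = 446.841 MeV
Per nucleon: 446.841 / 51 = 8.762 MeV

8.762 MeV/nucleon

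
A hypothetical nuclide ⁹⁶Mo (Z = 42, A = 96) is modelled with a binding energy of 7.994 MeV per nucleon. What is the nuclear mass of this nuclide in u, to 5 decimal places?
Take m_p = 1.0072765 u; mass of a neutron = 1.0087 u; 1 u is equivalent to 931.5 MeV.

95.95155 u

Total binding energy = 96 × 7.994 = 767.424 MeV
Mass defect = 767.424 MeV / (931.5 MeV/u) = 0.8238583 u
Constituent mass = 42(1.0072765) + 54(1.0087) = 96.7754130 u
Nuclear mass = 96.7754130 − 0.8238583 = 95.9515547 u ≈ 95.95155 u (to 5 decimal places)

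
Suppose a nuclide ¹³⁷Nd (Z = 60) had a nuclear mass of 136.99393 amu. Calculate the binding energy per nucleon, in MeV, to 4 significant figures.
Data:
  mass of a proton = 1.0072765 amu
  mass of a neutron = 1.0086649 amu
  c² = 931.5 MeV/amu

7.546 MeV/nucleon

With 60 protons and 77 neutrons (A = 137):
Σm = 60·m_p + 77·m_n = 60.4365900 + 77.6671973 = 138.1037873 amu
Mass defect Δm = 138.1037873 − 136.99393 = 1.1098573 amu
Converting to energy: 1.1098573 amu × 931.5 MeV/amu = 1033.83 MeV
Per nucleon: 1033.83 / 137 = 7.546 MeV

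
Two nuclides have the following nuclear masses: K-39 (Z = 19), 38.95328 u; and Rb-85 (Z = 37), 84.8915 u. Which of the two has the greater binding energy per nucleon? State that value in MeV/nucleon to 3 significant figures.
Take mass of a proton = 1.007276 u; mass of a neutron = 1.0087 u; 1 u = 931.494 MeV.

K-39: Σm = 19(1.007276) + 20(1.0087) = 39.312244 u; Δm = 0.358964 u; E_B = 334.37 MeV; E_B/A = 8.574 MeV
Rb-85: Σm = 37(1.007276) + 48(1.0087) = 85.686812 u; Δm = 0.795312 u; E_B = 740.83 MeV; E_B/A = 8.716 MeV
Rb-85 has the higher binding energy per nucleon, so it is the more tightly bound nucleus.

Rb-85; 8.72 MeV/nucleon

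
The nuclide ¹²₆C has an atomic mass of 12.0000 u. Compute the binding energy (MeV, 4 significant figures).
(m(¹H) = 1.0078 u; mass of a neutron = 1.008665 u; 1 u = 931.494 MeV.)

With 6 protons and 6 neutrons (A = 12):
Σm = 6·m(¹H) + 6·m_n = 6.0468 + 6.051990 = 12.098790 u
Mass defect Δm = 12.098790 − 12.0000 = 0.098790 u
Converting to energy: 0.098790 u × 931.494 MeV/u = 92.0223 MeV

92.02 MeV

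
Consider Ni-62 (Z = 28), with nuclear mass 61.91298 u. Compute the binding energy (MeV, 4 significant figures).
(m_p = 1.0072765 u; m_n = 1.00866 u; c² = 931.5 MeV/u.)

With 28 protons and 34 neutrons (A = 62):
Total constituent mass: 28 × 1.0072765 + 34 × 1.00866 = 62.4981820 u
Δm = 62.4981820 − 61.91298 = 0.5852020 u
Converting to energy: 0.5852020 u × 931.5 MeV/u = 545.116 MeV

545.1 MeV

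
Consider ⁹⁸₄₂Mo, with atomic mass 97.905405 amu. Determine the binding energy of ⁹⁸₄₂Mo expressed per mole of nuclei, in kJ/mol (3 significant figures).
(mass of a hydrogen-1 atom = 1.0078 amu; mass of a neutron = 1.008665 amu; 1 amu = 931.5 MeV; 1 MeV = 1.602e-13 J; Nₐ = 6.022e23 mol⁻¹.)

Total constituent mass: 42 × 1.0078 + 56 × 1.008665 = 98.812840 amu
Mass defect Δm = 98.812840 − 97.905405 = 0.907435 amu
Converting to energy: 0.907435 amu × 931.5 MeV/amu = 845.276 MeV
Per nucleus in joules: 845.276 MeV × 1.602e-13 J/MeV = 1.3541e-10 J
Per mole: 1.3541e-10 J × 6.022e23 mol⁻¹ = 8.1544e+13 J/mol

8.15e+10 kJ/mol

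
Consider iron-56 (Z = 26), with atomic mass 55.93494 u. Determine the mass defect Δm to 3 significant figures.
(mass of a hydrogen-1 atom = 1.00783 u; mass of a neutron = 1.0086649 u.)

0.529 u

The nucleus contains 26 protons and 56 − 26 = 30 neutrons.
Mass of separated nucleons = 26(1.00783) + 30(1.0086649) = 26.20358 + 30.2599470 = 56.4635270 u
Mass defect Δm = 56.4635270 − 55.93494 = 0.5285870 u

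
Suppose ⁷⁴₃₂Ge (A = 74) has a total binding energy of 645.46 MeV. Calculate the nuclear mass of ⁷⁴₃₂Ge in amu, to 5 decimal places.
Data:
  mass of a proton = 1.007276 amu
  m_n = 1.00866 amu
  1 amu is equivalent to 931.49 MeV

Mass defect = 645.46 MeV / (931.49 MeV/amu) = 0.6929328 amu
Constituent mass = 32(1.007276) + 42(1.00866) = 74.596552 amu
Nuclear mass = 74.596552 − 0.6929328 = 73.9036192 amu ≈ 73.90362 amu (to 5 decimal places)

73.90362 amu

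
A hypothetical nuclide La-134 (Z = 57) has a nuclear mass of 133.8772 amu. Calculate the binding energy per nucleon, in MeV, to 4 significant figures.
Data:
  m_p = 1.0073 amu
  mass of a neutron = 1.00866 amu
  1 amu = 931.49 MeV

Z = 57, so N = A − Z = 134 − 57 = 77.
Total constituent mass: 57 × 1.0073 + 77 × 1.00866 = 135.08292 amu
The mass defect is 135.08292 − 133.8772 = 1.20572 amu.
Binding energy = Δm·c² = 1.20572 × 931.49 MeV/amu = 1123.12 MeV
Per nucleon: 1123.12 / 134 = 8.381 MeV

8.381 MeV/nucleon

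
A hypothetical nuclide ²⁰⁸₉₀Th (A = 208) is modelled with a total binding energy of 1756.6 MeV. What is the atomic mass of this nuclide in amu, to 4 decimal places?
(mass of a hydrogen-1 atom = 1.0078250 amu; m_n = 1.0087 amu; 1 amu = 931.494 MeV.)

Mass defect = 1756.6 MeV / (931.494 MeV/amu) = 1.885788 amu
Constituent mass = 90(1.0078250) + 118(1.0087) = 209.7308500 amu
Atomic mass = 209.7308500 − 1.885788 = 207.8450620 amu ≈ 207.8451 amu (to 4 decimal places)

207.8451 amu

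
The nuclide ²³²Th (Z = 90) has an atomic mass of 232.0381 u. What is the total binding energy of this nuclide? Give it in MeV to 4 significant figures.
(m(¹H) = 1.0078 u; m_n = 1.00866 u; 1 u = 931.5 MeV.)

1764 MeV

Mass of separated nucleons = 90(1.0078) + 142(1.00866) = 90.7020 + 143.22972 = 233.93172 u
Δm = 233.93172 − 232.0381 = 1.89362 u
Converting to energy: 1.89362 u × 931.5 MeV/u = 1763.91 MeV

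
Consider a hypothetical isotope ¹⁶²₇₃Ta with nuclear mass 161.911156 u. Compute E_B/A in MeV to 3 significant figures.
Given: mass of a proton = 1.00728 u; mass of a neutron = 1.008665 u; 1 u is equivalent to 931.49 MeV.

8.00 MeV/nucleon

Mass of separated nucleons = 73(1.00728) + 89(1.008665) = 73.53144 + 89.771185 = 163.302625 u
Δm = 163.302625 − 161.911156 = 1.391469 u
Converting to energy: 1.391469 u × 931.49 MeV/u = 1296.14 MeV
Per nucleon: 1296.14 / 162 = 8.001 MeV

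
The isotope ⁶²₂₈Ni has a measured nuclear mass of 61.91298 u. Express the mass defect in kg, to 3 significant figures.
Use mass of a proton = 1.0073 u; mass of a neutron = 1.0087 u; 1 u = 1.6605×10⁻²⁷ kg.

9.75e-28 kg

Z = 28, so N = A − Z = 62 − 28 = 34.
Total constituent mass: 28 × 1.0073 + 34 × 1.0087 = 62.5002 u
Mass defect Δm = 62.5002 − 61.91298 = 0.58722 u
In SI units: 0.58722 u × 1.6605×10⁻²⁷ kg/u = 9.7508e-28 kg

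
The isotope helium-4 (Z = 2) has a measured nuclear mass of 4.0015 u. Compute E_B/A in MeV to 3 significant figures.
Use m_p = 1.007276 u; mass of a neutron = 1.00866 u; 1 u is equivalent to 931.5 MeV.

Mass of separated nucleons = 2(1.007276) + 2(1.00866) = 2.014552 + 2.01732 = 4.031872 u
Δm = 4.031872 − 4.0015 = 0.030372 u
Converting to energy: 0.030372 u × 931.5 MeV/u = 28.2915 MeV
BE/A = 28.2915 MeV / 4 = 7.073 MeV/nucleon

7.07 MeV/nucleon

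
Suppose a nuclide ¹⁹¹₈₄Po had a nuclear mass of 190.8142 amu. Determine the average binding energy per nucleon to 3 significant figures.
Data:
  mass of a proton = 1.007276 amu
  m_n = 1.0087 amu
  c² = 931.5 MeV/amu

Total constituent mass: 84 × 1.007276 + 107 × 1.0087 = 192.542084 amu
The mass defect is 192.542084 − 190.8142 = 1.727884 amu.
Converting to energy: 1.727884 amu × 931.5 MeV/amu = 1609.52 MeV
Dividing by A = 191 gives 8.427 MeV per nucleon.

8.43 MeV/nucleon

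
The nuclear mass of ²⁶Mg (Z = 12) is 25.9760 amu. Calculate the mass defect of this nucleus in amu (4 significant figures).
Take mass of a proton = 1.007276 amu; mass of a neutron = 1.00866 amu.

The nucleus contains 12 protons and 26 − 12 = 14 neutrons.
Σm = 12·m_p + 14·m_n = 12.087312 + 14.12124 = 26.208552 amu
The mass defect is 26.208552 − 25.9760 = 0.232552 amu.

0.2326 amu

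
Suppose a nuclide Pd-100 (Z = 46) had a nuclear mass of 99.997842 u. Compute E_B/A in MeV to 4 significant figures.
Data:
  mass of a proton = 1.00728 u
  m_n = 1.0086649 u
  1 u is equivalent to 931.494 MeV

7.498 MeV/nucleon

With 46 protons and 54 neutrons (A = 100):
Total constituent mass: 46 × 1.00728 + 54 × 1.0086649 = 100.8027846 u
The mass defect is 100.8027846 − 99.997842 = 0.8049426 u.
Binding energy = Δm·c² = 0.8049426 × 931.494 MeV/u = 749.799 MeV
Dividing by A = 100 gives 7.498 MeV per nucleon.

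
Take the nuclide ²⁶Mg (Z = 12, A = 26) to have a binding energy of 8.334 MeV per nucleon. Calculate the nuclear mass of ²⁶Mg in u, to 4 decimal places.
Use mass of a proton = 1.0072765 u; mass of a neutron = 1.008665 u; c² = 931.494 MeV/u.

25.9760 u

Total binding energy = 26 × 8.334 = 216.684 MeV
Mass defect = 216.684 MeV / (931.494 MeV/u) = 0.232620 u
Constituent mass = 12(1.0072765) + 14(1.008665) = 26.2086280 u
Nuclear mass = 26.2086280 − 0.232620 = 25.9760080 u ≈ 25.9760 u (to 4 decimal places)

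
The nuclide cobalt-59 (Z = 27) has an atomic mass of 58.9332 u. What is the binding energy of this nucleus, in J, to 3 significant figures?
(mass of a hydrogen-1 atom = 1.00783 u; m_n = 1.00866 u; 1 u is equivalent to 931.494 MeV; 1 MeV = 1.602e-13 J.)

With 27 protons and 32 neutrons (A = 59):
Mass of separated nucleons = 27(1.00783) + 32(1.00866) = 27.21141 + 32.27712 = 59.48853 u
The mass defect is 59.48853 − 58.9332 = 0.55533 u.
E_B = 0.55533 × 931.494 = 517.287 MeV
In joules: 517.287 MeV × 1.602e-13 J/MeV = 8.2869e-11 J

8.29e-11 J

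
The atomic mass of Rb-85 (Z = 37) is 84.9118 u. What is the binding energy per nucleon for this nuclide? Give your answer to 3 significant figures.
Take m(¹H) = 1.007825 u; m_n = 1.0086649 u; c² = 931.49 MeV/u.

8.70 MeV/nucleon

Mass of separated nucleons = 37(1.007825) + 48(1.0086649) = 37.289525 + 48.4159152 = 85.7054402 u
The mass defect is 85.7054402 − 84.9118 = 0.7936402 u.
Binding energy = Δm·c² = 0.7936402 × 931.49 MeV/u = 739.268 MeV
Per nucleon: 739.268 / 85 = 8.697 MeV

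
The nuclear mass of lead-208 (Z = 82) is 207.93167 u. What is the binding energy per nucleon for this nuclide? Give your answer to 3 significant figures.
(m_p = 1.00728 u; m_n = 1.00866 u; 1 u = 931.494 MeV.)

7.87 MeV/nucleon

Σm = 82·m_p + 126·m_n = 82.59696 + 127.09116 = 209.68812 u
Mass defect Δm = 209.68812 − 207.93167 = 1.75645 u
E_B = 1.75645 × 931.494 = 1636.12 MeV
Dividing by A = 208 gives 7.866 MeV per nucleon.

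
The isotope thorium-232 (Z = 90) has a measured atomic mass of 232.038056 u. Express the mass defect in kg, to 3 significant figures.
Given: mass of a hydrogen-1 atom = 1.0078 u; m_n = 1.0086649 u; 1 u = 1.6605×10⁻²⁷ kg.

With 90 protons and 142 neutrons (A = 232):
Σm = 90·m(¹H) + 142·m_n = 90.7020 + 143.2304158 = 233.9324158 u
Δm = 233.9324158 − 232.038056 = 1.8943598 u
In SI units: 1.8943598 u × 1.6605×10⁻²⁷ kg/u = 3.1456e-27 kg

3.15e-27 kg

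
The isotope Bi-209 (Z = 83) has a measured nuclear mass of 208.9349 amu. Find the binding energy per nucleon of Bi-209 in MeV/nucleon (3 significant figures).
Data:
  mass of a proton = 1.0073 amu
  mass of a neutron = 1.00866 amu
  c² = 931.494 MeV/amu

7.85 MeV/nucleon

Z = 83, so N = A − Z = 209 − 83 = 126.
Mass of separated nucleons = 83(1.0073) + 126(1.00866) = 83.6059 + 127.09116 = 210.69706 amu
Δm = 210.69706 − 208.9349 = 1.76216 amu
Converting to energy: 1.76216 amu × 931.494 MeV/amu = 1641.44 MeV
BE/A = 1641.44 MeV / 209 = 7.854 MeV/nucleon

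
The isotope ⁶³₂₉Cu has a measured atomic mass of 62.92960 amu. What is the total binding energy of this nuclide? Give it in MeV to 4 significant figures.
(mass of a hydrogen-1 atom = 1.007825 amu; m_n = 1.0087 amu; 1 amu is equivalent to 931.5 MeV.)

The nucleus contains 29 protons and 63 − 29 = 34 neutrons.
Mass of separated nucleons = 29(1.007825) + 34(1.0087) = 29.226925 + 34.2958 = 63.522725 amu
Mass defect Δm = 63.522725 − 62.92960 = 0.593125 amu
E_B = 0.593125 × 931.5 = 552.496 MeV

552.5 MeV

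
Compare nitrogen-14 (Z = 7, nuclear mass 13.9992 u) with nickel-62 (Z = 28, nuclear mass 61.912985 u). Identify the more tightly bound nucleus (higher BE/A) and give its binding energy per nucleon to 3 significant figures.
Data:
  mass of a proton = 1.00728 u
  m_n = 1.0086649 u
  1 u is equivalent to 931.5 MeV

nitrogen-14: Σm = 7(1.00728) + 7(1.0086649) = 14.1116143 u; Δm = 0.1124143 u; E_B = 104.714 MeV; E_B/A = 7.480 MeV
nickel-62: Σm = 28(1.00728) + 34(1.0086649) = 62.4984466 u; Δm = 0.5854616 u; E_B = 545.36 MeV; E_B/A = 8.796 MeV
nickel-62 has the higher binding energy per nucleon, so it is the more tightly bound nucleus.

nickel-62; 8.80 MeV/nucleon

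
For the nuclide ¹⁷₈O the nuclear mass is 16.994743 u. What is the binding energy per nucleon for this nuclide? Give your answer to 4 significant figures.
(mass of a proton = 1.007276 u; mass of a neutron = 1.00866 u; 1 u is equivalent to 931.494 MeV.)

7.748 MeV/nucleon

Z = 8, so N = A − Z = 17 − 8 = 9.
Mass of separated nucleons = 8(1.007276) + 9(1.00866) = 8.058208 + 9.07794 = 17.136148 u
Mass defect Δm = 17.136148 − 16.994743 = 0.141405 u
Binding energy = Δm·c² = 0.141405 × 931.494 MeV/u = 131.718 MeV
Per nucleon: 131.718 / 17 = 7.748 MeV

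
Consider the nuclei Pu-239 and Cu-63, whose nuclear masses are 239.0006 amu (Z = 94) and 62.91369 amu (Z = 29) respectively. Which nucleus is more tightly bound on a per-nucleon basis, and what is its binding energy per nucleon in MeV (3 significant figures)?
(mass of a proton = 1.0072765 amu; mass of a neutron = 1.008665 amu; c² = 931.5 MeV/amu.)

Cu-63; 8.75 MeV/nucleon

Pu-239: Σm = 94(1.0072765) + 145(1.008665) = 240.9404160 amu; Δm = 1.9398160 amu; E_B = 1806.9 MeV; E_B/A = 7.560 MeV
Cu-63: Σm = 29(1.0072765) + 34(1.008665) = 63.5056285 amu; Δm = 0.5919385 amu; E_B = 551.39 MeV; E_B/A = 8.752 MeV
Cu-63 has the higher binding energy per nucleon, so it is the more tightly bound nucleus.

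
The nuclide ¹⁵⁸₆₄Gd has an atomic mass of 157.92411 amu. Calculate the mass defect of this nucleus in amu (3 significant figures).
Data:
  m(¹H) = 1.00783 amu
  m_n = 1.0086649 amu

1.39 amu

Total constituent mass: 64 × 1.00783 + 94 × 1.0086649 = 159.3156206 amu
Mass defect Δm = 159.3156206 − 157.92411 = 1.3915106 amu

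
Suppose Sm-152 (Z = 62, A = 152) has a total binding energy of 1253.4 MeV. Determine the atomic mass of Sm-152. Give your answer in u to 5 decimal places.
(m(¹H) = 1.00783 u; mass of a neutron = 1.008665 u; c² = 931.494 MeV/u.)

151.91973 u

Mass defect = 1253.4 MeV / (931.494 MeV/u) = 1.3455803 u
Constituent mass = 62(1.00783) + 90(1.008665) = 153.265310 u
Atomic mass = 153.265310 − 1.3455803 = 151.9197297 u ≈ 151.91973 u (to 5 decimal places)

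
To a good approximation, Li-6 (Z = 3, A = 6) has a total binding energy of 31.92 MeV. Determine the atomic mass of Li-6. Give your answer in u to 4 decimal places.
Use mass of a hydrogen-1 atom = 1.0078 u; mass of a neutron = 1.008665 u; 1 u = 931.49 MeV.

6.0151 u

Mass defect = 31.92 MeV / (931.49 MeV/u) = 0.034268 u
Constituent mass = 3(1.0078) + 3(1.008665) = 6.049395 u
Atomic mass = 6.049395 − 0.034268 = 6.015127 u ≈ 6.0151 u (to 4 decimal places)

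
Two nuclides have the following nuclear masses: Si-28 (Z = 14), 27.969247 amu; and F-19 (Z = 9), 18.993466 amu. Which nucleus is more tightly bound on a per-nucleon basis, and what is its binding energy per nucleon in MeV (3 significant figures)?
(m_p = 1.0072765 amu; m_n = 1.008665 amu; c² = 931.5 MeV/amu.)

Si-28: Σm = 14(1.0072765) + 14(1.008665) = 28.2231810 amu; Δm = 0.2539340 amu; E_B = 236.54 MeV; E_B/A = 8.448 MeV
F-19: Σm = 9(1.0072765) + 10(1.008665) = 19.1521385 amu; Δm = 0.1586725 amu; E_B = 147.80 MeV; E_B/A = 7.779 MeV
Si-28 has the higher binding energy per nucleon, so it is the more tightly bound nucleus.

Si-28; 8.45 MeV/nucleon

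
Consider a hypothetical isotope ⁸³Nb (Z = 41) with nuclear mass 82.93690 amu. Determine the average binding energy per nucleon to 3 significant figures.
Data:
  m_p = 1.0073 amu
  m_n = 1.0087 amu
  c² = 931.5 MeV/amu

The nucleus contains 41 protons and 83 − 41 = 42 neutrons.
Total constituent mass: 41 × 1.0073 + 42 × 1.0087 = 83.6647 amu
Mass defect Δm = 83.6647 − 82.93690 = 0.72780 amu
Converting to energy: 0.72780 amu × 931.5 MeV/amu = 677.946 MeV
BE/A = 677.946 MeV / 83 = 8.168 MeV/nucleon

8.17 MeV/nucleon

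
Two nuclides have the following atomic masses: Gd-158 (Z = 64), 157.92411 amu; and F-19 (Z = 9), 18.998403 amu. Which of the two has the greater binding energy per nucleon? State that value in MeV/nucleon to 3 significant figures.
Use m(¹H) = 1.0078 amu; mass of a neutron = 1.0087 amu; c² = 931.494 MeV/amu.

Gd-158; 8.21 MeV/nucleon

Gd-158: Σm = 64(1.0078) + 94(1.0087) = 159.3170 amu; Δm = 1.39289 amu; E_B = 1297.5 MeV; E_B/A = 8.212 MeV
F-19: Σm = 9(1.0078) + 10(1.0087) = 19.1572 amu; Δm = 0.158797 amu; E_B = 147.92 MeV; E_B/A = 7.785 MeV
Gd-158 has the higher binding energy per nucleon, so it is the more tightly bound nucleus.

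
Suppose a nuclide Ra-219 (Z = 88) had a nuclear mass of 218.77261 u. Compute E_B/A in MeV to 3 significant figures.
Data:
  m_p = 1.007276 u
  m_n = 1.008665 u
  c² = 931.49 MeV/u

8.52 MeV/nucleon

Total constituent mass: 88 × 1.007276 + 131 × 1.008665 = 220.775403 u
Mass defect Δm = 220.775403 − 218.77261 = 2.002793 u
Converting to energy: 2.002793 u × 931.49 MeV/u = 1865.58 MeV
Per nucleon: 1865.58 / 219 = 8.519 MeV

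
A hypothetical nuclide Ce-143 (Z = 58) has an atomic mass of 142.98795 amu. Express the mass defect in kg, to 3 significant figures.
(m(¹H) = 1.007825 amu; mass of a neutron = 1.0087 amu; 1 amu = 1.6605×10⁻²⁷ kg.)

The nucleus contains 58 protons and 143 − 58 = 85 neutrons.
Σm = 58·m(¹H) + 85·m_n = 58.453850 + 85.7395 = 144.193350 amu
Δm = 144.193350 − 142.98795 = 1.205400 amu
In SI units: 1.205400 amu × 1.6605×10⁻²⁷ kg/amu = 2.0016e-27 kg

2.00e-27 kg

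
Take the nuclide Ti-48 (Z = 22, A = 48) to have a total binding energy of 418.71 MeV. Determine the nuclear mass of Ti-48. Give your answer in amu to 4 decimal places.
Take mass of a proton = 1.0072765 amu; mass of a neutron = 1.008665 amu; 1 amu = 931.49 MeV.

47.9359 amu

Mass defect = 418.71 MeV / (931.49 MeV/amu) = 0.449506 amu
Constituent mass = 22(1.0072765) + 26(1.008665) = 48.3853730 amu
Nuclear mass = 48.3853730 − 0.449506 = 47.9358670 amu ≈ 47.9359 amu (to 4 decimal places)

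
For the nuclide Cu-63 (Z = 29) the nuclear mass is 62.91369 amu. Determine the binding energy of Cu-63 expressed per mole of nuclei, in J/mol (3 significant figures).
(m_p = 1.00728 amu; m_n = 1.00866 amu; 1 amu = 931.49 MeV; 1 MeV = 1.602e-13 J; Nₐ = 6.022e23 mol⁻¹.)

Mass of separated nucleons = 29(1.00728) + 34(1.00866) = 29.21112 + 34.29444 = 63.50556 amu
Mass defect Δm = 63.50556 − 62.91369 = 0.59187 amu
E_B = 0.59187 × 931.49 = 551.321 MeV
Per nucleus in joules: 551.321 MeV × 1.602e-13 J/MeV = 8.8322e-11 J
Per mole: 8.8322e-11 J × 6.022e23 mol⁻¹ = 5.3188e+13 J/mol

5.32e+13 J/mol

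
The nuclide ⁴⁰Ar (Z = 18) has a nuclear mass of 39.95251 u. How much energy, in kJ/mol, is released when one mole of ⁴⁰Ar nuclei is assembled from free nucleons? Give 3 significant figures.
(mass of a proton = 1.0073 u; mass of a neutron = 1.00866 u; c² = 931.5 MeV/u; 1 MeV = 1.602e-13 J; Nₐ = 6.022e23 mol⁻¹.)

3.32e+10 kJ/mol

Total constituent mass: 18 × 1.0073 + 22 × 1.00866 = 40.32192 u
Δm = 40.32192 − 39.95251 = 0.36941 u
Converting to energy: 0.36941 u × 931.5 MeV/u = 344.105 MeV
Per nucleus in joules: 344.105 MeV × 1.602e-13 J/MeV = 5.5126e-11 J
Per mole: 5.5126e-11 J × 6.022e23 mol⁻¹ = 3.3197e+13 J/mol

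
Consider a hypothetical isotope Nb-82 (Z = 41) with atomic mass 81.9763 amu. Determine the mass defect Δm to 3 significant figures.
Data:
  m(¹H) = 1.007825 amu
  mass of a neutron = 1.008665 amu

The nucleus contains 41 protons and 82 − 41 = 41 neutrons.
Mass of separated nucleons = 41(1.007825) + 41(1.008665) = 41.320825 + 41.355265 = 82.676090 amu
Δm = 82.676090 − 81.9763 = 0.699790 amu

0.700 amu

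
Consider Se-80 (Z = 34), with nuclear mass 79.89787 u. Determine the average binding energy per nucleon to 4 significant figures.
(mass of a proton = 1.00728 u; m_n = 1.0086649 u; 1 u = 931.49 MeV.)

8.712 MeV/nucleon

Z = 34, so N = A − Z = 80 − 34 = 46.
Mass of separated nucleons = 34(1.00728) + 46(1.0086649) = 34.24752 + 46.3985854 = 80.6461054 u
The mass defect is 80.6461054 − 79.89787 = 0.7482354 u.
Converting to energy: 0.7482354 u × 931.49 MeV/u = 696.974 MeV
BE/A = 696.974 MeV / 80 = 8.712 MeV/nucleon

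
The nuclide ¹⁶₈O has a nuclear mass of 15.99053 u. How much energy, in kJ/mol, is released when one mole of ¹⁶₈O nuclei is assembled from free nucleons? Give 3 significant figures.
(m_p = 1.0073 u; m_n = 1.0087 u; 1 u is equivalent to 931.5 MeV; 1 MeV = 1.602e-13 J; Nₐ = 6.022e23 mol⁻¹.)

1.24e+10 kJ/mol

Mass of separated nucleons = 8(1.0073) + 8(1.0087) = 8.0584 + 8.0696 = 16.1280 u
Mass defect Δm = 16.1280 − 15.99053 = 0.13747 u
Binding energy = Δm·c² = 0.13747 × 931.5 MeV/u = 128.053 MeV
Per nucleus in joules: 128.053 MeV × 1.602e-13 J/MeV = 2.0514e-11 J
Per mole: 2.0514e-11 J × 6.022e23 mol⁻¹ = 1.2354e+13 J/mol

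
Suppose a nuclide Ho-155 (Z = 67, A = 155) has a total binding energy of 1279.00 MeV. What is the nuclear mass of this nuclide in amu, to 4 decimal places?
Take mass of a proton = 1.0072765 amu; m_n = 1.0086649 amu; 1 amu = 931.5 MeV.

Mass defect = 1279.00 MeV / (931.5 MeV/amu) = 1.373054 amu
Constituent mass = 67(1.0072765) + 88(1.0086649) = 156.2500367 amu
Nuclear mass = 156.2500367 − 1.373054 = 154.8769827 amu ≈ 154.8770 amu (to 4 decimal places)

154.8770 amu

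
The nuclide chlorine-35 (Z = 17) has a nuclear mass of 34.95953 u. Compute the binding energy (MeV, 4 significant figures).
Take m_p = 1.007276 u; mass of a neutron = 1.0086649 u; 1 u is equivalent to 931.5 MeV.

298.2 MeV

Mass of separated nucleons = 17(1.007276) + 18(1.0086649) = 17.123692 + 18.1559682 = 35.2796602 u
Mass defect Δm = 35.2796602 − 34.95953 = 0.3201302 u
Converting to energy: 0.3201302 u × 931.5 MeV/u = 298.201 MeV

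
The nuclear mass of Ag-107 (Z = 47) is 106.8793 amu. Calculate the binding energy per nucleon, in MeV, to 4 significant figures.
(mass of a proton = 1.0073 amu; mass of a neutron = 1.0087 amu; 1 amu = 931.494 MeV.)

Z = 47, so N = A − Z = 107 − 47 = 60.
Total constituent mass: 47 × 1.0073 + 60 × 1.0087 = 107.8651 amu
Mass defect Δm = 107.8651 − 106.8793 = 0.9858 amu
E_B = 0.9858 × 931.494 = 918.267 MeV
Dividing by A = 107 gives 8.582 MeV per nucleon.

8.582 MeV/nucleon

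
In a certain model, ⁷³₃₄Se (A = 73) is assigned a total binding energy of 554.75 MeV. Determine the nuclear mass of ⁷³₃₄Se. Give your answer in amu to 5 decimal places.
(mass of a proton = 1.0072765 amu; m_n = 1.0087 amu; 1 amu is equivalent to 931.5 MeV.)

72.99116 amu

Mass defect = 554.75 MeV / (931.5 MeV/amu) = 0.5955448 amu
Constituent mass = 34(1.0072765) + 39(1.0087) = 73.5867010 amu
Nuclear mass = 73.5867010 − 0.5955448 = 72.9911562 amu ≈ 72.99116 amu (to 5 decimal places)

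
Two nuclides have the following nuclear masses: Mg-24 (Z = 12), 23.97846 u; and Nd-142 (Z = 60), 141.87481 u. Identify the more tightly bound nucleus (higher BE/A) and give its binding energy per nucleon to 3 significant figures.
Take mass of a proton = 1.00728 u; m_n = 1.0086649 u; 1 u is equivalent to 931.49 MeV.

Mg-24: Σm = 12(1.00728) + 12(1.0086649) = 24.1913388 u; Δm = 0.2128788 u; E_B = 198.29 MeV; E_B/A = 8.262 MeV
Nd-142: Σm = 60(1.00728) + 82(1.0086649) = 143.1473218 u; Δm = 1.2725118 u; E_B = 1185.3 MeV; E_B/A = 8.347 MeV
Nd-142 has the higher binding energy per nucleon, so it is the more tightly bound nucleus.

Nd-142; 8.35 MeV/nucleon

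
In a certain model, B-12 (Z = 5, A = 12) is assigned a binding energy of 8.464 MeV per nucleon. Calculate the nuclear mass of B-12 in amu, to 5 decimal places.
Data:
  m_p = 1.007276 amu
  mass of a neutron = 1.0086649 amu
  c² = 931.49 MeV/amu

11.98800 amu

Total binding energy = 12 × 8.464 = 101.568 MeV
Mass defect = 101.568 MeV / (931.49 MeV/amu) = 0.1090382 amu
Constituent mass = 5(1.007276) + 7(1.0086649) = 12.0970343 amu
Nuclear mass = 12.0970343 − 0.1090382 = 11.9879961 amu ≈ 11.98800 amu (to 5 decimal places)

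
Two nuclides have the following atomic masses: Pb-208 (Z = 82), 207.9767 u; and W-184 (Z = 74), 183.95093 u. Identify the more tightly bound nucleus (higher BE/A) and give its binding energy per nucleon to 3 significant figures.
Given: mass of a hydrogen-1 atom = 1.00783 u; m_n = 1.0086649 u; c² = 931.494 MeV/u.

W-184; 8.01 MeV/nucleon

Pb-208: Σm = 82(1.00783) + 126(1.0086649) = 209.7338374 u; Δm = 1.7571374 u; E_B = 1636.8 MeV; E_B/A = 7.869 MeV
W-184: Σm = 74(1.00783) + 110(1.0086649) = 185.5325590 u; Δm = 1.5816290 u; E_B = 1473.3 MeV; E_B/A = 8.007 MeV
W-184 has the higher binding energy per nucleon, so it is the more tightly bound nucleus.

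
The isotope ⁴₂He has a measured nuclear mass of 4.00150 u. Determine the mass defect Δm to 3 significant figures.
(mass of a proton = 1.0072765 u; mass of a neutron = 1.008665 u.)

With 2 protons and 2 neutrons (A = 4):
Σm = 2·m_p + 2·m_n = 2.0145530 + 2.017330 = 4.0318830 u
Mass defect Δm = 4.0318830 − 4.00150 = 0.0303830 u

0.0304 u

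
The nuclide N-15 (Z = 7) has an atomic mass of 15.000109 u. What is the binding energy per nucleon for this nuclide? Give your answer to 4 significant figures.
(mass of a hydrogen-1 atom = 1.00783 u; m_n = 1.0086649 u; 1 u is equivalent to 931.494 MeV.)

7.702 MeV/nucleon

The nucleus contains 7 protons and 15 − 7 = 8 neutrons.
Total constituent mass: 7 × 1.00783 + 8 × 1.0086649 = 15.1241292 u
Δm = 15.1241292 − 15.000109 = 0.1240202 u
E_B = 0.1240202 × 931.494 = 115.524 MeV
Dividing by A = 15 gives 7.702 MeV per nucleon.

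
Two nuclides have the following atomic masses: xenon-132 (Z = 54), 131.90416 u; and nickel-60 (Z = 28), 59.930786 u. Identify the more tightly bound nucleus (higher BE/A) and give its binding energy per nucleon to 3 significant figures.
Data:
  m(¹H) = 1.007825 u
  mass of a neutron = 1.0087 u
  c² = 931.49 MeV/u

nickel-60; 8.80 MeV/nucleon

xenon-132: Σm = 54(1.007825) + 78(1.0087) = 133.101150 u; Δm = 1.196990 u; E_B = 1115.0 MeV; E_B/A = 8.447 MeV
nickel-60: Σm = 28(1.007825) + 32(1.0087) = 60.497500 u; Δm = 0.566714 u; E_B = 527.89 MeV; E_B/A = 8.798 MeV
nickel-60 has the higher binding energy per nucleon, so it is the more tightly bound nucleus.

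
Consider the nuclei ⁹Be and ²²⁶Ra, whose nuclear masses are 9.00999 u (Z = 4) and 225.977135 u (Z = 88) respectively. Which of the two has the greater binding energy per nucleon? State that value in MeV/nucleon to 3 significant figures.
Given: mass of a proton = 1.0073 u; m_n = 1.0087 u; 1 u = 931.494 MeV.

⁹Be: Σm = 4(1.0073) + 5(1.0087) = 9.0727 u; Δm = 0.06271 u; E_B = 58.414 MeV; E_B/A = 6.490 MeV
²²⁶Ra: Σm = 88(1.0073) + 138(1.0087) = 227.8430 u; Δm = 1.865865 u; E_B = 1738.0 MeV; E_B/A = 7.690 MeV
²²⁶Ra has the higher binding energy per nucleon, so it is the more tightly bound nucleus.

²²⁶Ra; 7.69 MeV/nucleon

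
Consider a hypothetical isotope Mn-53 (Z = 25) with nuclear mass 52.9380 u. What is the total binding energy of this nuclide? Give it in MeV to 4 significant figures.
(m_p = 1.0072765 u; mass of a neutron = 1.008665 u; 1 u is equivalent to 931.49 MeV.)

453.2 MeV

Mass of separated nucleons = 25(1.0072765) + 28(1.008665) = 25.1819125 + 28.242620 = 53.4245325 u
Δm = 53.4245325 − 52.9380 = 0.4865325 u
E_B = 0.4865325 × 931.49 = 453.200 MeV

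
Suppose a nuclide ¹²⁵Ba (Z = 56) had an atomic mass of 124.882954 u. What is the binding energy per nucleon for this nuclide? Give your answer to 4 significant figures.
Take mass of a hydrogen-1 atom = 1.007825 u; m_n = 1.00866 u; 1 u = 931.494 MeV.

8.591 MeV/nucleon

Σm = 56·m(¹H) + 69·m_n = 56.438200 + 69.59754 = 126.035740 u
The mass defect is 126.035740 − 124.882954 = 1.152786 u.
E_B = 1.152786 × 931.494 = 1073.813 MeV
Per nucleon: 1073.813 / 125 = 8.591 MeV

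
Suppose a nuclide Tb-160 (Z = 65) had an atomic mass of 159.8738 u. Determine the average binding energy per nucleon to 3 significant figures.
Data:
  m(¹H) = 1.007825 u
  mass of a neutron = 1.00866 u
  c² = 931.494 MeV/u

8.49 MeV/nucleon

The nucleus contains 65 protons and 160 − 65 = 95 neutrons.
Σm = 65·m(¹H) + 95·m_n = 65.508625 + 95.82270 = 161.331325 u
Mass defect Δm = 161.331325 − 159.8738 = 1.457525 u
E_B = 1.457525 × 931.494 = 1357.676 MeV
Per nucleon: 1357.676 / 160 = 8.485 MeV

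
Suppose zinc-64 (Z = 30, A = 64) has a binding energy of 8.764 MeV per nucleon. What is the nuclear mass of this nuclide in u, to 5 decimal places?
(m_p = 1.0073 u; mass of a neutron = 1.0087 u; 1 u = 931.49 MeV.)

63.91265 u

Total binding energy = 64 × 8.764 = 560.896 MeV
Mass defect = 560.896 MeV / (931.49 MeV/u) = 0.6021492 u
Constituent mass = 30(1.0073) + 34(1.0087) = 64.5148 u
Nuclear mass = 64.5148 − 0.6021492 = 63.9126508 u ≈ 63.91265 u (to 5 decimal places)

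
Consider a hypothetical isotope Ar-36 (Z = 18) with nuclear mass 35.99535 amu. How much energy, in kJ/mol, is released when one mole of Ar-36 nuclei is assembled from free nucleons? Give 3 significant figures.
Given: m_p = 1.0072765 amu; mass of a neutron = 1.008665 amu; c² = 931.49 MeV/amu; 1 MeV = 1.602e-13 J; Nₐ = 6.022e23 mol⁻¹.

2.62e+10 kJ/mol

Σm = 18·m_p + 18·m_n = 18.1309770 + 18.155970 = 36.2869470 amu
Mass defect Δm = 36.2869470 − 35.99535 = 0.2915970 amu
E_B = 0.2915970 × 931.49 = 271.620 MeV
Per nucleus in joules: 271.620 MeV × 1.602e-13 J/MeV = 4.3514e-11 J
Per mole: 4.3514e-11 J × 6.022e23 mol⁻¹ = 2.6204e+13 J/mol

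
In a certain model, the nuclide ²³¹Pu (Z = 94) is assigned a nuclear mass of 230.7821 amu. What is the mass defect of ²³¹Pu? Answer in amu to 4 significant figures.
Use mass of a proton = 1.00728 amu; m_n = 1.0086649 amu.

Mass of separated nucleons = 94(1.00728) + 137(1.0086649) = 94.68432 + 138.1870913 = 232.8714113 amu
Mass defect Δm = 232.8714113 − 230.7821 = 2.0893113 amu

2.089 amu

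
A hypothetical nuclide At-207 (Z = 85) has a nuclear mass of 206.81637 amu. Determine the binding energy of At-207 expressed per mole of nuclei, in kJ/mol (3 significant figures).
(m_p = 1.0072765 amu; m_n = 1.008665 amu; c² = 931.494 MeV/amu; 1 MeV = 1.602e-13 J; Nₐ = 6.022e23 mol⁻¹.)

The nucleus contains 85 protons and 207 − 85 = 122 neutrons.
Σm = 85·m_p + 122·m_n = 85.6185025 + 123.057130 = 208.6756325 amu
Δm = 208.6756325 − 206.81637 = 1.8592625 amu
Converting to energy: 1.8592625 amu × 931.494 MeV/amu = 1731.89 MeV
Per nucleus in joules: 1731.89 MeV × 1.602e-13 J/MeV = 2.7745e-10 J
Per mole: 2.7745e-10 J × 6.022e23 mol⁻¹ = 1.6708e+14 J/mol

1.67e+11 kJ/mol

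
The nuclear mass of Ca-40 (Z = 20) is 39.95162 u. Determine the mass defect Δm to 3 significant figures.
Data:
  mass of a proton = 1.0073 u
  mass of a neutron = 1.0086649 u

0.368 u

The nucleus contains 20 protons and 40 − 20 = 20 neutrons.
Total constituent mass: 20 × 1.0073 + 20 × 1.0086649 = 40.3192980 u
Mass defect Δm = 40.3192980 − 39.95162 = 0.3676780 u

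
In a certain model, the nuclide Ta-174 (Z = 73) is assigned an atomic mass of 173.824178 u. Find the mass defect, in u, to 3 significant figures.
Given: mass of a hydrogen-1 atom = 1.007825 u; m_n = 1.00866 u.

Total constituent mass: 73 × 1.007825 + 101 × 1.00866 = 175.445885 u
Δm = 175.445885 − 173.824178 = 1.621707 u

1.62 u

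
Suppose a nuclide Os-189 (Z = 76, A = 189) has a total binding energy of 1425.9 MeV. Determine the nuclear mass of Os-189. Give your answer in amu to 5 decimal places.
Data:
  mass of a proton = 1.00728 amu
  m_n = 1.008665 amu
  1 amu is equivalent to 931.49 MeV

Mass defect = 1425.9 MeV / (931.49 MeV/amu) = 1.5307733 amu
Constituent mass = 76(1.00728) + 113(1.008665) = 190.532425 amu
Nuclear mass = 190.532425 − 1.5307733 = 189.0016517 amu ≈ 189.00165 amu (to 5 decimal places)

189.00165 amu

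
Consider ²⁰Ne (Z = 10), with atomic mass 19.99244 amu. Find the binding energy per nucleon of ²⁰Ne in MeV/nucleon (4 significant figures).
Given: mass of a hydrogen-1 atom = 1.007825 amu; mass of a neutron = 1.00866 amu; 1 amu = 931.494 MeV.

The nucleus contains 10 protons and 20 − 10 = 10 neutrons.
Σm = 10·m(¹H) + 10·m_n = 10.078250 + 10.08660 = 20.164850 amu
Mass defect Δm = 20.164850 − 19.99244 = 0.172410 amu
Binding energy = Δm·c² = 0.172410 × 931.494 MeV/amu = 160.599 MeV
Dividing by A = 20 gives 8.030 MeV per nucleon.

8.030 MeV/nucleon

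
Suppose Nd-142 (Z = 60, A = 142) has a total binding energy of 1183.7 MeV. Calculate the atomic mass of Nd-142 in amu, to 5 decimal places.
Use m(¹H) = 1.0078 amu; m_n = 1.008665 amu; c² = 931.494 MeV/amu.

141.90778 amu

Mass defect = 1183.7 MeV / (931.494 MeV/amu) = 1.2707543 amu
Constituent mass = 60(1.0078) + 82(1.008665) = 143.178530 amu
Atomic mass = 143.178530 − 1.2707543 = 141.9077757 amu ≈ 141.90778 amu (to 5 decimal places)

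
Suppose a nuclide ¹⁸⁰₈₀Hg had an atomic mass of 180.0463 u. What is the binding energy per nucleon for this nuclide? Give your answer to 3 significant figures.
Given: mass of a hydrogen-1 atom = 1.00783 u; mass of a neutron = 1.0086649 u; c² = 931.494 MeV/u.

7.49 MeV/nucleon

Σm = 80·m(¹H) + 100·m_n = 80.62640 + 100.8664900 = 181.4928900 u
The mass defect is 181.4928900 − 180.0463 = 1.4465900 u.
Converting to energy: 1.4465900 u × 931.494 MeV/u = 1347.49 MeV
Per nucleon: 1347.49 / 180 = 7.486 MeV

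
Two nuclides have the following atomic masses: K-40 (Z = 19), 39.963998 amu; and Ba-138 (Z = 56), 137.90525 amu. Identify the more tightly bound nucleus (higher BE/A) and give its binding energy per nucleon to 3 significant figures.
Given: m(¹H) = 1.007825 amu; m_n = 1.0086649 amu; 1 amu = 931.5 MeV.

K-40; 8.54 MeV/nucleon

K-40: Σm = 19(1.007825) + 21(1.0086649) = 40.3306379 amu; Δm = 0.3666399 amu; E_B = 341.53 MeV; E_B/A = 8.538 MeV
Ba-138: Σm = 56(1.007825) + 82(1.0086649) = 139.1487218 amu; Δm = 1.2434718 amu; E_B = 1158.3 MeV; E_B/A = 8.393 MeV
K-40 has the higher binding energy per nucleon, so it is the more tightly bound nucleus.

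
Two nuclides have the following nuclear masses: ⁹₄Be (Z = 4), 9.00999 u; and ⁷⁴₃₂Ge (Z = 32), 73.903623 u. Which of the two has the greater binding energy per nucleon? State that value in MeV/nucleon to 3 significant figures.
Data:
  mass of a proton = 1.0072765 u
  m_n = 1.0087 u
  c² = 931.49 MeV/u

⁹₄Be: Σm = 4(1.0072765) + 5(1.0087) = 9.0726060 u; Δm = 0.0626160 u; E_B = 58.326 MeV; E_B/A = 6.481 MeV
⁷⁴₃₂Ge: Σm = 32(1.0072765) + 42(1.0087) = 74.5982480 u; Δm = 0.6946250 u; E_B = 647.04 MeV; E_B/A = 8.744 MeV
⁷⁴₃₂Ge has the higher binding energy per nucleon, so it is the more tightly bound nucleus.

⁷⁴₃₂Ge; 8.74 MeV/nucleon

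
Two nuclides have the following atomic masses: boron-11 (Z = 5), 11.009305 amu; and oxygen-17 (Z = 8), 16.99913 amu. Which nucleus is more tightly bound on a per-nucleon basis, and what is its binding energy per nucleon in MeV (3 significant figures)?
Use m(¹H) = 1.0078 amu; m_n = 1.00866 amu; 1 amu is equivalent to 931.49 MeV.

boron-11: Σm = 5(1.0078) + 6(1.00866) = 11.09096 amu; Δm = 0.081655 amu; E_B = 76.061 MeV; E_B/A = 6.9146 MeV
oxygen-17: Σm = 8(1.0078) + 9(1.00866) = 17.14034 amu; Δm = 0.14121 amu; E_B = 131.536 MeV; E_B/A = 7.737 MeV
oxygen-17 has the higher binding energy per nucleon, so it is the more tightly bound nucleus.

oxygen-17; 7.74 MeV/nucleon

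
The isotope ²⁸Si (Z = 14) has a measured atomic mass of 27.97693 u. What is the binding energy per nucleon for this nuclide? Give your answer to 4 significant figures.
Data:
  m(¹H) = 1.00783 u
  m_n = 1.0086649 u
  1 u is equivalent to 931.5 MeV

8.450 MeV/nucleon

Total constituent mass: 14 × 1.00783 + 14 × 1.0086649 = 28.2309286 u
Mass defect Δm = 28.2309286 − 27.97693 = 0.2539986 u
Converting to energy: 0.2539986 u × 931.5 MeV/u = 236.600 MeV
Dividing by A = 28 gives 8.450 MeV per nucleon.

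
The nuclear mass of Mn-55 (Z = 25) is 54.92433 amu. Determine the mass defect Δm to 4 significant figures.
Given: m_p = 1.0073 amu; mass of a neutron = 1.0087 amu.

0.5192 amu

With 25 protons and 30 neutrons (A = 55):
Σm = 25·m_p + 30·m_n = 25.1825 + 30.2610 = 55.4435 amu
Mass defect Δm = 55.4435 − 54.92433 = 0.51917 amu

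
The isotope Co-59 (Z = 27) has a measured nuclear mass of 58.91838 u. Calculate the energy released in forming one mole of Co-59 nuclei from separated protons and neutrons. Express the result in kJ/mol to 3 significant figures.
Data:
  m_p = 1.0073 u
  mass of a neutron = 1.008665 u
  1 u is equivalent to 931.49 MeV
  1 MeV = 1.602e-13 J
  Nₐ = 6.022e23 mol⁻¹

Z = 27, so N = A − Z = 59 − 27 = 32.
Total constituent mass: 27 × 1.0073 + 32 × 1.008665 = 59.474380 u
The mass defect is 59.474380 − 58.91838 = 0.556000 u.
Converting to energy: 0.556000 u × 931.49 MeV/u = 517.908 MeV
Per nucleus in joules: 517.908 MeV × 1.602e-13 J/MeV = 8.2969e-11 J
Per mole: 8.2969e-11 J × 6.022e23 mol⁻¹ = 4.9964e+13 J/mol

5.00e+10 kJ/mol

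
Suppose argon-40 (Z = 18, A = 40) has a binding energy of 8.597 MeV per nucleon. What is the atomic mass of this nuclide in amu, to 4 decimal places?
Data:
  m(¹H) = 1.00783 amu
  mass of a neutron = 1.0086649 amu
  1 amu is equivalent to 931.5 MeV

Total binding energy = 40 × 8.597 = 343.880 MeV
Mass defect = 343.880 MeV / (931.5 MeV/amu) = 0.369168 amu
Constituent mass = 18(1.00783) + 22(1.0086649) = 40.3315678 amu
Atomic mass = 40.3315678 − 0.369168 = 39.9623998 amu ≈ 39.9624 amu (to 4 decimal places)

39.9624 amu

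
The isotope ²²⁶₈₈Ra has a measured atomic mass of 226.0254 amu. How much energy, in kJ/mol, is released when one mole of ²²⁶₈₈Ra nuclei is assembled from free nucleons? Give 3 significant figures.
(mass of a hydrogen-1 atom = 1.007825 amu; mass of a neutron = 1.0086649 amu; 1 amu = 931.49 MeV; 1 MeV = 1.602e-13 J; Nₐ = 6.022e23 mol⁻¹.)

1.67e+11 kJ/mol

The nucleus contains 88 protons and 226 − 88 = 138 neutrons.
Mass of separated nucleons = 88(1.007825) + 138(1.0086649) = 88.688600 + 139.1957562 = 227.8843562 amu
Mass defect Δm = 227.8843562 − 226.0254 = 1.8589562 amu
Binding energy = Δm·c² = 1.8589562 × 931.49 MeV/amu = 1731.60 MeV
Per nucleus in joules: 1731.60 MeV × 1.602e-13 J/MeV = 2.7740e-10 J
Per mole: 2.7740e-10 J × 6.022e23 mol⁻¹ = 1.6705e+14 J/mol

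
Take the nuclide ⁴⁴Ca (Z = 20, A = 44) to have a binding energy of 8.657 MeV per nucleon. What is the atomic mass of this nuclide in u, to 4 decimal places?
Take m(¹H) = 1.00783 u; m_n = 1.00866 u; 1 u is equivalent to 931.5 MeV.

43.9555 u

Total binding energy = 44 × 8.657 = 380.908 MeV
Mass defect = 380.908 MeV / (931.5 MeV/u) = 0.408919 u
Constituent mass = 20(1.00783) + 24(1.00866) = 44.36444 u
Atomic mass = 44.36444 − 0.408919 = 43.955521 u ≈ 43.9555 u (to 4 decimal places)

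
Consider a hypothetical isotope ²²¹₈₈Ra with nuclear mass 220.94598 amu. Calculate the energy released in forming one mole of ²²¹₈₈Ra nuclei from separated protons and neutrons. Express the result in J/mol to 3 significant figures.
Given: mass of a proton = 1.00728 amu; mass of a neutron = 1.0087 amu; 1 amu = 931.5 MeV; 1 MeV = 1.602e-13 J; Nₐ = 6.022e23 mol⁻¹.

1.66e+14 J/mol

Mass of separated nucleons = 88(1.00728) + 133(1.0087) = 88.64064 + 134.1571 = 222.79774 amu
Mass defect Δm = 222.79774 − 220.94598 = 1.85176 amu
Binding energy = Δm·c² = 1.85176 × 931.5 MeV/amu = 1724.91 MeV
Per nucleus in joules: 1724.91 MeV × 1.602e-13 J/MeV = 2.7633e-10 J
Per mole: 2.7633e-10 J × 6.022e23 mol⁻¹ = 1.6641e+14 J/mol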